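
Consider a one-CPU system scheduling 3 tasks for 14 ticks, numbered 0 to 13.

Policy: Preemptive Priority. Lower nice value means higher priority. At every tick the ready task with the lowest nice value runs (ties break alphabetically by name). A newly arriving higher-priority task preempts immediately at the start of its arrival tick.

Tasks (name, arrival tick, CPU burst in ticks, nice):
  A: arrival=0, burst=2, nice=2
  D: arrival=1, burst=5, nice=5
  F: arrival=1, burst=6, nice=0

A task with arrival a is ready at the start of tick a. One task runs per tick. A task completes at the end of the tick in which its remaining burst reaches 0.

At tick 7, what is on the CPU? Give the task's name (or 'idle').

running at tick 7 = A

t=0: ready={A} → run A
t=1: ready={A,D,F} → run F
t=2: ready={A,D,F} → run F
t=3: ready={A,D,F} → run F
t=4: ready={A,D,F} → run F
t=5: ready={A,D,F} → run F
t=6: ready={A,D,F} → run F
t=7: ready={A,D} → run A
t=8: ready={D} → run D
t=9: ready={D} → run D
t=10: ready={D} → run D
t=11: ready={D} → run D
t=12: ready={D} → run D
t=13: (idle)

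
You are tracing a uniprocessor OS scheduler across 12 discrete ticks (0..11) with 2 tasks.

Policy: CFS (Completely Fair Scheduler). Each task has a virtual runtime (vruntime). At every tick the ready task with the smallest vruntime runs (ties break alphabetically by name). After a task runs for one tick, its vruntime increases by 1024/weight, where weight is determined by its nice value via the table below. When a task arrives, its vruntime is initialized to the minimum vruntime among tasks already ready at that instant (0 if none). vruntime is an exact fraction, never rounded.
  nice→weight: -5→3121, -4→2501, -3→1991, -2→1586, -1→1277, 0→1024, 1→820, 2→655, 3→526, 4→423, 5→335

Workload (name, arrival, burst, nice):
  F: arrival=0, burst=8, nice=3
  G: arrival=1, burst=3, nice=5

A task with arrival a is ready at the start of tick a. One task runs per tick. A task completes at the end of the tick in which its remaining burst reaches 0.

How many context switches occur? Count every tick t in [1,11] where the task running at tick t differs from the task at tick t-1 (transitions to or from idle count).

context switches = 7

t=0: vr[F=0] → run F
t=1: vr[F=512/263 G=512/263] → run F
t=2: vr[F=1024/263 G=512/263] → run G
t=3: vr[F=1024/263 G=440832/88105] → run F
t=4: vr[F=1536/263 G=440832/88105] → run G
t=5: vr[F=1536/263 G=710144/88105] → run F
t=6: vr[F=2048/263 G=710144/88105] → run F
t=7: vr[F=2560/263 G=710144/88105] → run G
t=8: vr[F=2560/263] → run F
t=9: vr[F=3072/263] → run F
t=10: vr[F=3584/263] → run F
t=11: (idle)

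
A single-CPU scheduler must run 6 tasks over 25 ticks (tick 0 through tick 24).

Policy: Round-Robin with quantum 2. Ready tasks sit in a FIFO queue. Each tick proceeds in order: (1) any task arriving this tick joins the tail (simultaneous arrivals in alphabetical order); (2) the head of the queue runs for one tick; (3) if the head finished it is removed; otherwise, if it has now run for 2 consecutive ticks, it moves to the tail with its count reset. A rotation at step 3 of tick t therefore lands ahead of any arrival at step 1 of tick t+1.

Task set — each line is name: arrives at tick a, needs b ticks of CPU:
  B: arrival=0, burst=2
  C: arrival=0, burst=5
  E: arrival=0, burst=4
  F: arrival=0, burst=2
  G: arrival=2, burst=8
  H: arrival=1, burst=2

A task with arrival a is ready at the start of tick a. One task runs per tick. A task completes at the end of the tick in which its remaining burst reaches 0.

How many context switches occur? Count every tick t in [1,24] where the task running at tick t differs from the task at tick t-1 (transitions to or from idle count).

context switches = 11

t=0: queue=[B,C,E,F] q_used=0 → run B
t=1: queue=[B,C,E,F,H] q_used=1 → run B
t=2: queue=[C,E,F,H,G] q_used=0 → run C
t=3: queue=[C,E,F,H,G] q_used=1 → run C
t=4: queue=[E,F,H,G,C] q_used=0 → run E
t=5: queue=[E,F,H,G,C] q_used=1 → run E
t=6: queue=[F,H,G,C,E] q_used=0 → run F
t=7: queue=[F,H,G,C,E] q_used=1 → run F
t=8: queue=[H,G,C,E] q_used=0 → run H
t=9: queue=[H,G,C,E] q_used=1 → run H
t=10: queue=[G,C,E] q_used=0 → run G
t=11: queue=[G,C,E] q_used=1 → run G
t=12: queue=[C,E,G] q_used=0 → run C
t=13: queue=[C,E,G] q_used=1 → run C
t=14: queue=[E,G,C] q_used=0 → run E
t=15: queue=[E,G,C] q_used=1 → run E
t=16: queue=[G,C] q_used=0 → run G
t=17: queue=[G,C] q_used=1 → run G
t=18: queue=[C,G] q_used=0 → run C
t=19: queue=[G] q_used=0 → run G
t=20: queue=[G] q_used=1 → run G
t=21: queue=[G] q_used=0 → run G
t=22: queue=[G] q_used=1 → run G
t=23: (idle)
t=24: (idle)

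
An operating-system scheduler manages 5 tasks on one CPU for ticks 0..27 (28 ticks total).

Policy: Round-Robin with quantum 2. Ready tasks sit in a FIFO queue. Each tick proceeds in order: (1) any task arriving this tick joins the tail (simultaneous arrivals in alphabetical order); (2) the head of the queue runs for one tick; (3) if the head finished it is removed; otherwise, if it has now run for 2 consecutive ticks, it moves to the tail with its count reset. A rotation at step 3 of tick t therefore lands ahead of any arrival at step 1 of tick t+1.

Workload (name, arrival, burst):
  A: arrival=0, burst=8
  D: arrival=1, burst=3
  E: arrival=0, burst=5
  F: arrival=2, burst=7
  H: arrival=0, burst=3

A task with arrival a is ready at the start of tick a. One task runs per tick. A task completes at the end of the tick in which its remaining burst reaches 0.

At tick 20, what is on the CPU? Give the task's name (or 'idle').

running at tick 20 = E

t=0: queue=[A,E,H] q_used=0 → run A
t=1: queue=[A,E,H,D] q_used=1 → run A
t=2: queue=[E,H,D,A,F] q_used=0 → run E
t=3: queue=[E,H,D,A,F] q_used=1 → run E
t=4: queue=[H,D,A,F,E] q_used=0 → run H
t=5: queue=[H,D,A,F,E] q_used=1 → run H
t=6: queue=[D,A,F,E,H] q_used=0 → run D
t=7: queue=[D,A,F,E,H] q_used=1 → run D
t=8: queue=[A,F,E,H,D] q_used=0 → run A
t=9: queue=[A,F,E,H,D] q_used=1 → run A
t=10: queue=[F,E,H,D,A] q_used=0 → run F
t=11: queue=[F,E,H,D,A] q_used=1 → run F
t=12: queue=[E,H,D,A,F] q_used=0 → run E
t=13: queue=[E,H,D,A,F] q_used=1 → run E
t=14: queue=[H,D,A,F,E] q_used=0 → run H
t=15: queue=[D,A,F,E] q_used=0 → run D
t=16: queue=[A,F,E] q_used=0 → run A
t=17: queue=[A,F,E] q_used=1 → run A
t=18: queue=[F,E,A] q_used=0 → run F
t=19: queue=[F,E,A] q_used=1 → run F
t=20: queue=[E,A,F] q_used=0 → run E
t=21: queue=[A,F] q_used=0 → run A
t=22: queue=[A,F] q_used=1 → run A
t=23: queue=[F] q_used=0 → run F
t=24: queue=[F] q_used=1 → run F
t=25: queue=[F] q_used=0 → run F
t=26: (idle)
t=27: (idle)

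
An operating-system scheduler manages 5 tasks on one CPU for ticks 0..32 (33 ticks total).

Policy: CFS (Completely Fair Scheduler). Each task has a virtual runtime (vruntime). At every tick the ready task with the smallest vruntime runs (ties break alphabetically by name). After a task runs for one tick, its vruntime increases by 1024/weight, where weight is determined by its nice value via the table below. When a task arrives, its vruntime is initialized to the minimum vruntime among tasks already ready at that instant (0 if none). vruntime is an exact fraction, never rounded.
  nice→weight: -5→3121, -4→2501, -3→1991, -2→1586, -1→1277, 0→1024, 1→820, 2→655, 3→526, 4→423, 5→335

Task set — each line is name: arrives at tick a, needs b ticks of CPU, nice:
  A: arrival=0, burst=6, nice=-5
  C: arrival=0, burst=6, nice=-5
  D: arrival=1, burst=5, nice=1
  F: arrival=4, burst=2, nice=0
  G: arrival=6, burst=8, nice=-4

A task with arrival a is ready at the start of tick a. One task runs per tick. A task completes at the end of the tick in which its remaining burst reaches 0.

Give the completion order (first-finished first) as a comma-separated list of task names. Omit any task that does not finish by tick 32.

t=0: vr[A=0 C=0] → run A
t=1: vr[A=1024/3121 C=0 D=0] → run C
t=2: vr[A=1024/3121 C=1024/3121 D=0] → run D
t=3: vr[A=1024/3121 C=1024/3121 D=256/205] → run A
t=4: vr[A=2048/3121 C=1024/3121 D=256/205 F=1024/3121] → run C
t=5: vr[A=2048/3121 C=2048/3121 D=256/205 F=1024/3121] → run F
t=6: vr[A=2048/3121 C=2048/3121 D=256/205 F=4145/3121 G=2048/3121] → run A
t=7: vr[A=3072/3121 C=2048/3121 D=256/205 F=4145/3121 G=2048/3121] → run C
t=8: vr[A=3072/3121 C=3072/3121 D=256/205 F=4145/3121 G=2048/3121] → run G
t=9: vr[A=3072/3121 C=3072/3121 D=256/205 F=4145/3121 G=8317952/7805621] → run A
t=10: vr[A=4096/3121 C=3072/3121 D=256/205 F=4145/3121 G=8317952/7805621] → run C
t=11: vr[A=4096/3121 C=4096/3121 D=256/205 F=4145/3121 G=8317952/7805621] → run G
t=12: vr[A=4096/3121 C=4096/3121 D=256/205 F=4145/3121 G=11513856/7805621] → run D
t=13: vr[A=4096/3121 C=4096/3121 D=512/205 F=4145/3121 G=11513856/7805621] → run A
t=14: vr[A=5120/3121 C=4096/3121 D=512/205 F=4145/3121 G=11513856/7805621] → run C
t=15: vr[A=5120/3121 C=5120/3121 D=512/205 F=4145/3121 G=11513856/7805621] → run F
t=16: vr[A=5120/3121 C=5120/3121 D=512/205 G=11513856/7805621] → run G
t=17: vr[A=5120/3121 C=5120/3121 D=512/205 G=14709760/7805621] → run A
t=18: vr[C=5120/3121 D=512/205 G=14709760/7805621] → run C
t=19: vr[D=512/205 G=14709760/7805621] → run G
t=20: vr[D=512/205 G=17905664/7805621] → run G
t=21: vr[D=512/205 G=21101568/7805621] → run D
t=22: vr[D=768/205 G=21101568/7805621] → run G
t=23: vr[D=768/205 G=24297472/7805621] → run G
t=24: vr[D=768/205 G=27493376/7805621] → run G
t=25: vr[D=768/205] → run D
t=26: vr[D=1024/205] → run D
t=27: (idle)
t=28: (idle)
t=29: (idle)
t=30: (idle)
t=31: (idle)
t=32: (idle)

completion order = F, A, C, G, D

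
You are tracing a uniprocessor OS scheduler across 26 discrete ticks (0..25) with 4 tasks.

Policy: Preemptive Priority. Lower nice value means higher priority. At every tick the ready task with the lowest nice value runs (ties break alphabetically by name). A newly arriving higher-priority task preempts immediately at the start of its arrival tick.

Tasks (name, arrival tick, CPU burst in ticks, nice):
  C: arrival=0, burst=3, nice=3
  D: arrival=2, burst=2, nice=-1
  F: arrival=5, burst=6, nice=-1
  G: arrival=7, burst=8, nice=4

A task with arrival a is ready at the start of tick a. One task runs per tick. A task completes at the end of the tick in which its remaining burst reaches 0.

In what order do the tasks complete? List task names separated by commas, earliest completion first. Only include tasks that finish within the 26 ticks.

completion order = D, C, F, G

t=0: ready={C} → run C
t=1: ready={C} → run C
t=2: ready={C,D} → run D
t=3: ready={C,D} → run D
t=4: ready={C} → run C
t=5: ready={F} → run F
t=6: ready={F} → run F
t=7: ready={F,G} → run F
t=8: ready={F,G} → run F
t=9: ready={F,G} → run F
t=10: ready={F,G} → run F
t=11: ready={G} → run G
t=12: ready={G} → run G
t=13: ready={G} → run G
t=14: ready={G} → run G
t=15: ready={G} → run G
t=16: ready={G} → run G
t=17: ready={G} → run G
t=18: ready={G} → run G
t=19: (idle)
t=20: (idle)
t=21: (idle)
t=22: (idle)
t=23: (idle)
t=24: (idle)
t=25: (idle)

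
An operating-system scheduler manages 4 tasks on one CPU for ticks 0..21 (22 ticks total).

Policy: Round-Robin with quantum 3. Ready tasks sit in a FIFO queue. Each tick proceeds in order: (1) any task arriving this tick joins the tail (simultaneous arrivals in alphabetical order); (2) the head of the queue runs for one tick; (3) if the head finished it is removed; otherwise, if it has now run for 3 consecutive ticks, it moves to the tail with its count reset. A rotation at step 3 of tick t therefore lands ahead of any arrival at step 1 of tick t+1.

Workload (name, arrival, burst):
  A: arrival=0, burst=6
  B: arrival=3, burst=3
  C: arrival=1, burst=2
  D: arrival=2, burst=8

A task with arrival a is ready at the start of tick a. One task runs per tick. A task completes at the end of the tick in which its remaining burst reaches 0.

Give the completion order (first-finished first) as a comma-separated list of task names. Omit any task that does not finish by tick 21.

t=0: queue=[A] q_used=0 → run A
t=1: queue=[A,C] q_used=1 → run A
t=2: queue=[A,C,D] q_used=2 → run A
t=3: queue=[C,D,A,B] q_used=0 → run C
t=4: queue=[C,D,A,B] q_used=1 → run C
t=5: queue=[D,A,B] q_used=0 → run D
t=6: queue=[D,A,B] q_used=1 → run D
t=7: queue=[D,A,B] q_used=2 → run D
t=8: queue=[A,B,D] q_used=0 → run A
t=9: queue=[A,B,D] q_used=1 → run A
t=10: queue=[A,B,D] q_used=2 → run A
t=11: queue=[B,D] q_used=0 → run B
t=12: queue=[B,D] q_used=1 → run B
t=13: queue=[B,D] q_used=2 → run B
t=14: queue=[D] q_used=0 → run D
t=15: queue=[D] q_used=1 → run D
t=16: queue=[D] q_used=2 → run D
t=17: queue=[D] q_used=0 → run D
t=18: queue=[D] q_used=1 → run D
t=19: (idle)
t=20: (idle)
t=21: (idle)

completion order = C, A, B, D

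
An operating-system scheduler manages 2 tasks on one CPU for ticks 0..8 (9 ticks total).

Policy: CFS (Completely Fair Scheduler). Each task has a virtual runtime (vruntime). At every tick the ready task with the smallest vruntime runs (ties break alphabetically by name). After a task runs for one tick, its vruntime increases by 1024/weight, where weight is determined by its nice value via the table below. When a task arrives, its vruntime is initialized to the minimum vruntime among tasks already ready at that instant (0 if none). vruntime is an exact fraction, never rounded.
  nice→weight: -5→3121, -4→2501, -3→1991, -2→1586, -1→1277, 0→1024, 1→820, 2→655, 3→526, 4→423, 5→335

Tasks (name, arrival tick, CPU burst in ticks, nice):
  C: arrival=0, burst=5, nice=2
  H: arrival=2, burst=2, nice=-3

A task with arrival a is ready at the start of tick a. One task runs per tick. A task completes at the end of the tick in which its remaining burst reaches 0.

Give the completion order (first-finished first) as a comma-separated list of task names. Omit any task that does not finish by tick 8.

t=0: vr[C=0] → run C
t=1: vr[C=1024/655] → run C
t=2: vr[C=2048/655 H=2048/655] → run C
t=3: vr[C=3072/655 H=2048/655] → run H
t=4: vr[C=3072/655 H=4748288/1304105] → run H
t=5: vr[C=3072/655] → run C
t=6: vr[C=4096/655] → run C
t=7: (idle)
t=8: (idle)

completion order = H, C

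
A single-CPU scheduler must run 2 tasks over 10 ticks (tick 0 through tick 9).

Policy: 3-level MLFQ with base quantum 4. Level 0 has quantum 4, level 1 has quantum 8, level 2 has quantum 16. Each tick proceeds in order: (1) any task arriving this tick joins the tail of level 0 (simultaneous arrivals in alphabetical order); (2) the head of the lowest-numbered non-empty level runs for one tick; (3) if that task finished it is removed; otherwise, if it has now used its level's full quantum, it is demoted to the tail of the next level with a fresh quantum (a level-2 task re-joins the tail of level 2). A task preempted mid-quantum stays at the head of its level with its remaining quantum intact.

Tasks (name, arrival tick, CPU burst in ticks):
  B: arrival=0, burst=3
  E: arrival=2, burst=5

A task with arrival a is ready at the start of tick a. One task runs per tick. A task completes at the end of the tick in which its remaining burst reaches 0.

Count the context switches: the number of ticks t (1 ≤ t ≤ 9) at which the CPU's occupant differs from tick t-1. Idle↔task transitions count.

context switches = 2

t=0: L0/L1/L2 = B/-/- → run B
t=1: L0/L1/L2 = B/-/- → run B
t=2: L0/L1/L2 = BE/-/- → run B
t=3: L0/L1/L2 = E/-/- → run E
t=4: L0/L1/L2 = E/-/- → run E
t=5: L0/L1/L2 = E/-/- → run E
t=6: L0/L1/L2 = E/-/- → run E
t=7: L0/L1/L2 = -/E/- → run E
t=8: (idle)
t=9: (idle)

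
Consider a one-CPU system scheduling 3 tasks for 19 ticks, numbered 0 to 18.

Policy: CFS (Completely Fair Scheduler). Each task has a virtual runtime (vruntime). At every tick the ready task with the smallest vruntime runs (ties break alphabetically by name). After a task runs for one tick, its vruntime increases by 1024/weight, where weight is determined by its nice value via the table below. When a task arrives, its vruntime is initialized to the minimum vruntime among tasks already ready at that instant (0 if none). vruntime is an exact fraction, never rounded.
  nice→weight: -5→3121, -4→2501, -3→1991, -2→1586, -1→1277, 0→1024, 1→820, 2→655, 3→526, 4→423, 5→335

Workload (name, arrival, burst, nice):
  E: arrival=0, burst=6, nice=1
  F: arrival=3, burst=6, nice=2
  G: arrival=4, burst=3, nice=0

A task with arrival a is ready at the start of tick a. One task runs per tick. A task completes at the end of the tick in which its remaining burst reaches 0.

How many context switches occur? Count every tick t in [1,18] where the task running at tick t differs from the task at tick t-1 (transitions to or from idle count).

context switches = 8

t=0: vr[E=0] → run E
t=1: vr[E=256/205] → run E
t=2: vr[E=512/205] → run E
t=3: vr[E=768/205 F=768/205] → run E
t=4: vr[E=1024/205 F=768/205 G=768/205] → run F
t=5: vr[E=1024/205 F=142592/26855 G=768/205] → run G
t=6: vr[E=1024/205 F=142592/26855 G=973/205] → run G
t=7: vr[E=1024/205 F=142592/26855 G=1178/205] → run E
t=8: vr[E=256/41 F=142592/26855 G=1178/205] → run F
t=9: vr[E=256/41 F=184576/26855 G=1178/205] → run G
t=10: vr[E=256/41 F=184576/26855] → run E
t=11: vr[F=184576/26855] → run F
t=12: vr[F=45312/5371] → run F
t=13: vr[F=268544/26855] → run F
t=14: vr[F=310528/26855] → run F
t=15: (idle)
t=16: (idle)
t=17: (idle)
t=18: (idle)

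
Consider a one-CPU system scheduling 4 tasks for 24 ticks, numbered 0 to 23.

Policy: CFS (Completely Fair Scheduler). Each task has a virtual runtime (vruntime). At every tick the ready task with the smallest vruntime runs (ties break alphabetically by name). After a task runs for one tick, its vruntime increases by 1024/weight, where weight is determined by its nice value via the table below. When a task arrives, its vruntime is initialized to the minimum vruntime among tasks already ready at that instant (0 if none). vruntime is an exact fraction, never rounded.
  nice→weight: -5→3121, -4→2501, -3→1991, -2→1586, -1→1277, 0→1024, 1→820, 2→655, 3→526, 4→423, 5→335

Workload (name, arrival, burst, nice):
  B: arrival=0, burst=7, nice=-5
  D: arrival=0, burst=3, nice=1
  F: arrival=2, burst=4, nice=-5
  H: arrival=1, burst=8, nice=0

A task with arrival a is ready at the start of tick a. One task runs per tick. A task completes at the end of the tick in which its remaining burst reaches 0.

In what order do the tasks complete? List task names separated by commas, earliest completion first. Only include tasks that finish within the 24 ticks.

completion order = F, B, D, H

t=0: vr[B=0 D=0] → run B
t=1: vr[B=1024/3121 D=0 H=0] → run D
t=2: vr[B=1024/3121 D=256/205 F=0 H=0] → run F
t=3: vr[B=1024/3121 D=256/205 F=1024/3121 H=0] → run H
t=4: vr[B=1024/3121 D=256/205 F=1024/3121 H=1] → run B
t=5: vr[B=2048/3121 D=256/205 F=1024/3121 H=1] → run F
t=6: vr[B=2048/3121 D=256/205 F=2048/3121 H=1] → run B
t=7: vr[B=3072/3121 D=256/205 F=2048/3121 H=1] → run F
t=8: vr[B=3072/3121 D=256/205 F=3072/3121 H=1] → run B
t=9: vr[B=4096/3121 D=256/205 F=3072/3121 H=1] → run F
t=10: vr[B=4096/3121 D=256/205 H=1] → run H
t=11: vr[B=4096/3121 D=256/205 H=2] → run D
t=12: vr[B=4096/3121 D=512/205 H=2] → run B
t=13: vr[B=5120/3121 D=512/205 H=2] → run B
t=14: vr[B=6144/3121 D=512/205 H=2] → run B
t=15: vr[D=512/205 H=2] → run H
t=16: vr[D=512/205 H=3] → run D
t=17: vr[H=3] → run H
t=18: vr[H=4] → run H
t=19: vr[H=5] → run H
t=20: vr[H=6] → run H
t=21: vr[H=7] → run H
t=22: (idle)
t=23: (idle)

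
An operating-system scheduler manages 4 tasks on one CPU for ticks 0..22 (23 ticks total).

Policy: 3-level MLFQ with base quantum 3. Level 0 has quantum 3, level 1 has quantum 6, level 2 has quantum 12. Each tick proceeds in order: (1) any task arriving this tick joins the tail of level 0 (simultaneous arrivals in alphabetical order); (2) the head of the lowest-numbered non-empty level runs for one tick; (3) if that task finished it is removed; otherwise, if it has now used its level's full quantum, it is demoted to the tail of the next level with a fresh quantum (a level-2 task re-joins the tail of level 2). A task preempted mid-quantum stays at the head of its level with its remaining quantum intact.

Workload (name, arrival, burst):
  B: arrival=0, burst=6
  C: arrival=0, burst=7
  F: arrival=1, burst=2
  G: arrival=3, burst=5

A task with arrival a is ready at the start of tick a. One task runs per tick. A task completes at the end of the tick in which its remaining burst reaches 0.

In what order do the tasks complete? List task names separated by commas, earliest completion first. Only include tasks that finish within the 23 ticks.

t=0: L0/L1/L2 = BC/-/- → run B
t=1: L0/L1/L2 = BCF/-/- → run B
t=2: L0/L1/L2 = BCF/-/- → run B
t=3: L0/L1/L2 = CFG/B/- → run C
t=4: L0/L1/L2 = CFG/B/- → run C
t=5: L0/L1/L2 = CFG/B/- → run C
t=6: L0/L1/L2 = FG/BC/- → run F
t=7: L0/L1/L2 = FG/BC/- → run F
t=8: L0/L1/L2 = G/BC/- → run G
t=9: L0/L1/L2 = G/BC/- → run G
t=10: L0/L1/L2 = G/BC/- → run G
t=11: L0/L1/L2 = -/BCG/- → run B
t=12: L0/L1/L2 = -/BCG/- → run B
t=13: L0/L1/L2 = -/BCG/- → run B
t=14: L0/L1/L2 = -/CG/- → run C
t=15: L0/L1/L2 = -/CG/- → run C
t=16: L0/L1/L2 = -/CG/- → run C
t=17: L0/L1/L2 = -/CG/- → run C
t=18: L0/L1/L2 = -/G/- → run G
t=19: L0/L1/L2 = -/G/- → run G
t=20: (idle)
t=21: (idle)
t=22: (idle)

completion order = F, B, C, G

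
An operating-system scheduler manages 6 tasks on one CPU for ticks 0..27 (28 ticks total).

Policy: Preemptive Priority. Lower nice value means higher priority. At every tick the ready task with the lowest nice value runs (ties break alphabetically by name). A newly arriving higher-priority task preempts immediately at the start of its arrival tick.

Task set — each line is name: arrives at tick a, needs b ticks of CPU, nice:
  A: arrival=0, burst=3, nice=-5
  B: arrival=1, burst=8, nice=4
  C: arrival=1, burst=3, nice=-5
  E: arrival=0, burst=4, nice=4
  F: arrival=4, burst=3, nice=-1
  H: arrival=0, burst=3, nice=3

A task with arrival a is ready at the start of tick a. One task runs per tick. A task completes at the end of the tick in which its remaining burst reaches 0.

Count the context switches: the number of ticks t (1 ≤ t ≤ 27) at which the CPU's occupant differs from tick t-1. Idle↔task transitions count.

context switches = 6

t=0: ready={A,E,H} → run A
t=1: ready={A,B,C,E,H} → run A
t=2: ready={A,B,C,E,H} → run A
t=3: ready={B,C,E,H} → run C
t=4: ready={B,C,E,F,H} → run C
t=5: ready={B,C,E,F,H} → run C
t=6: ready={B,E,F,H} → run F
t=7: ready={B,E,F,H} → run F
t=8: ready={B,E,F,H} → run F
t=9: ready={B,E,H} → run H
t=10: ready={B,E,H} → run H
t=11: ready={B,E,H} → run H
t=12: ready={B,E} → run B
t=13: ready={B,E} → run B
t=14: ready={B,E} → run B
t=15: ready={B,E} → run B
t=16: ready={B,E} → run B
t=17: ready={B,E} → run B
t=18: ready={B,E} → run B
t=19: ready={B,E} → run B
t=20: ready={E} → run E
t=21: ready={E} → run E
t=22: ready={E} → run E
t=23: ready={E} → run E
t=24: (idle)
t=25: (idle)
t=26: (idle)
t=27: (idle)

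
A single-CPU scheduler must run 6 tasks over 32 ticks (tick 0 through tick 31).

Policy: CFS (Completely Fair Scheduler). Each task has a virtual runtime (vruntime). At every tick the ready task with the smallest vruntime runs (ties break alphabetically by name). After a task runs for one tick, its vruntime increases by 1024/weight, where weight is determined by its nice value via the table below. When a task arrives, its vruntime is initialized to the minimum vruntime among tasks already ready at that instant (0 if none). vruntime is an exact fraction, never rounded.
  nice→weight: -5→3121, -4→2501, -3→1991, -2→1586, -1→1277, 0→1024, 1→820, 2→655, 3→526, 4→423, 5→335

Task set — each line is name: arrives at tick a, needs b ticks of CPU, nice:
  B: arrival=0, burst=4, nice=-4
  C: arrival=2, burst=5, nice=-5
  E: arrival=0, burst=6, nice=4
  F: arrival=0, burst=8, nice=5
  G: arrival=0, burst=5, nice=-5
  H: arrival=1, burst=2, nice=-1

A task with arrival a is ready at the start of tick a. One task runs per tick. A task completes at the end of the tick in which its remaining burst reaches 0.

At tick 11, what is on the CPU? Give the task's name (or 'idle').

t=0: vr[B=0 E=0 F=0 G=0] → run B
t=1: vr[B=1024/2501 E=0 F=0 G=0 H=0] → run E
t=2: vr[B=1024/2501 C=0 E=1024/423 F=0 G=0 H=0] → run C
t=3: vr[B=1024/2501 C=1024/3121 E=1024/423 F=0 G=0 H=0] → run F
t=4: vr[B=1024/2501 C=1024/3121 E=1024/423 F=1024/335 G=0 H=0] → run G
t=5: vr[B=1024/2501 C=1024/3121 E=1024/423 F=1024/335 G=1024/3121 H=0] → run H
t=6: vr[B=1024/2501 C=1024/3121 E=1024/423 F=1024/335 G=1024/3121 H=1024/1277] → run C
t=7: vr[B=1024/2501 C=2048/3121 E=1024/423 F=1024/335 G=1024/3121 H=1024/1277] → run G
t=8: vr[B=1024/2501 C=2048/3121 E=1024/423 F=1024/335 G=2048/3121 H=1024/1277] → run B
t=9: vr[B=2048/2501 C=2048/3121 E=1024/423 F=1024/335 G=2048/3121 H=1024/1277] → run C
t=10: vr[B=2048/2501 C=3072/3121 E=1024/423 F=1024/335 G=2048/3121 H=1024/1277] → run G
t=11: vr[B=2048/2501 C=3072/3121 E=1024/423 F=1024/335 G=3072/3121 H=1024/1277] → run H
t=12: vr[B=2048/2501 C=3072/3121 E=1024/423 F=1024/335 G=3072/3121] → run B
t=13: vr[B=3072/2501 C=3072/3121 E=1024/423 F=1024/335 G=3072/3121] → run C
t=14: vr[B=3072/2501 C=4096/3121 E=1024/423 F=1024/335 G=3072/3121] → run G
t=15: vr[B=3072/2501 C=4096/3121 E=1024/423 F=1024/335 G=4096/3121] → run B
t=16: vr[C=4096/3121 E=1024/423 F=1024/335 G=4096/3121] → run C
t=17: vr[E=1024/423 F=1024/335 G=4096/3121] → run G
t=18: vr[E=1024/423 F=1024/335] → run E
t=19: vr[E=2048/423 F=1024/335] → run F
t=20: vr[E=2048/423 F=2048/335] → run E
t=21: vr[E=1024/141 F=2048/335] → run F
t=22: vr[E=1024/141 F=3072/335] → run E
t=23: vr[E=4096/423 F=3072/335] → run F
t=24: vr[E=4096/423 F=4096/335] → run E
t=25: vr[E=5120/423 F=4096/335] → run E
t=26: vr[F=4096/335] → run F
t=27: vr[F=1024/67] → run F
t=28: vr[F=6144/335] → run F
t=29: vr[F=7168/335] → run F
t=30: (idle)
t=31: (idle)

running at tick 11 = H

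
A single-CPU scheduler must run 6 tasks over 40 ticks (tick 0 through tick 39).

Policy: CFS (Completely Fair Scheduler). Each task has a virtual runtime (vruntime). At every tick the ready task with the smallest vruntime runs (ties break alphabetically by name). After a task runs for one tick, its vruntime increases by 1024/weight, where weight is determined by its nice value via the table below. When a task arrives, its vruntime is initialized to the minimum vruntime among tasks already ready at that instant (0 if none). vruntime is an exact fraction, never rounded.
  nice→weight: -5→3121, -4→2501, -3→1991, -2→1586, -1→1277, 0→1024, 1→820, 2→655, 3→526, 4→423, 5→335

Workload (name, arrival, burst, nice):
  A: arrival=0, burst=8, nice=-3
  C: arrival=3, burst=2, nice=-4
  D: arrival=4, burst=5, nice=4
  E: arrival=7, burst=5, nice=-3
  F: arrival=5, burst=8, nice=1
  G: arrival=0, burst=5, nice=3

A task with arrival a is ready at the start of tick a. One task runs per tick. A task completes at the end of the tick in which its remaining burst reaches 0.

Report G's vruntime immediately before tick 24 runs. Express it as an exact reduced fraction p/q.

t=0: vr[A=0 G=0] → run A
t=1: vr[A=1024/1991 G=0] → run G
t=2: vr[A=1024/1991 G=512/263] → run A
t=3: vr[A=2048/1991 C=2048/1991 G=512/263] → run A
t=4: vr[A=3072/1991 C=2048/1991 D=2048/1991 G=512/263] → run C
t=5: vr[A=3072/1991 C=7160832/4979491 D=2048/1991 F=2048/1991 G=512/263] → run D
t=6: vr[A=3072/1991 C=7160832/4979491 D=2905088/842193 F=2048/1991 G=512/263] → run F
t=7: vr[A=3072/1991 C=7160832/4979491 D=2905088/842193 E=7160832/4979491 F=929536/408155 G=512/263] → run C
t=8: vr[A=3072/1991 D=2905088/842193 E=7160832/4979491 F=929536/408155 G=512/263] → run E
t=9: vr[A=3072/1991 D=2905088/842193 E=9721856/4979491 F=929536/408155 G=512/263] → run A
t=10: vr[A=4096/1991 D=2905088/842193 E=9721856/4979491 F=929536/408155 G=512/263] → run G
t=11: vr[A=4096/1991 D=2905088/842193 E=9721856/4979491 F=929536/408155 G=1024/263] → run E
t=12: vr[A=4096/1991 D=2905088/842193 E=12282880/4979491 F=929536/408155 G=1024/263] → run A
t=13: vr[A=5120/1991 D=2905088/842193 E=12282880/4979491 F=929536/408155 G=1024/263] → run F
t=14: vr[A=5120/1991 D=2905088/842193 E=12282880/4979491 F=1439232/408155 G=1024/263] → run E
t=15: vr[A=5120/1991 D=2905088/842193 E=14843904/4979491 F=1439232/408155 G=1024/263] → run A
t=16: vr[A=6144/1991 D=2905088/842193 E=14843904/4979491 F=1439232/408155 G=1024/263] → run E
t=17: vr[A=6144/1991 D=2905088/842193 E=17404928/4979491 F=1439232/408155 G=1024/263] → run A
t=18: vr[A=7168/1991 D=2905088/842193 E=17404928/4979491 F=1439232/408155 G=1024/263] → run D
t=19: vr[A=7168/1991 D=4943872/842193 E=17404928/4979491 F=1439232/408155 G=1024/263] → run E
t=20: vr[A=7168/1991 D=4943872/842193 F=1439232/408155 G=1024/263] → run F
t=21: vr[A=7168/1991 D=4943872/842193 F=1948928/408155 G=1024/263] → run A
t=22: vr[D=4943872/842193 F=1948928/408155 G=1024/263] → run G
t=23: vr[D=4943872/842193 F=1948928/408155 G=1536/263] → run F
t=24: vr[D=4943872/842193 F=2458624/408155 G=1536/263] → run G
t=25: vr[D=4943872/842193 F=2458624/408155 G=2048/263] → run D
t=26: vr[D=2327552/280731 F=2458624/408155 G=2048/263] → run F
t=27: vr[D=2327552/280731 F=593664/81631 G=2048/263] → run F
t=28: vr[D=2327552/280731 F=3478016/408155 G=2048/263] → run G
t=29: vr[D=2327552/280731 F=3478016/408155] → run D
t=30: vr[D=9021440/842193 F=3478016/408155] → run F
t=31: vr[D=9021440/842193 F=3987712/408155] → run F
t=32: vr[D=9021440/842193] → run D
t=33: (idle)
t=34: (idle)
t=35: (idle)
t=36: (idle)
t=37: (idle)
t=38: (idle)
t=39: (idle)

vruntime(G, start of tick 24) = 1536/263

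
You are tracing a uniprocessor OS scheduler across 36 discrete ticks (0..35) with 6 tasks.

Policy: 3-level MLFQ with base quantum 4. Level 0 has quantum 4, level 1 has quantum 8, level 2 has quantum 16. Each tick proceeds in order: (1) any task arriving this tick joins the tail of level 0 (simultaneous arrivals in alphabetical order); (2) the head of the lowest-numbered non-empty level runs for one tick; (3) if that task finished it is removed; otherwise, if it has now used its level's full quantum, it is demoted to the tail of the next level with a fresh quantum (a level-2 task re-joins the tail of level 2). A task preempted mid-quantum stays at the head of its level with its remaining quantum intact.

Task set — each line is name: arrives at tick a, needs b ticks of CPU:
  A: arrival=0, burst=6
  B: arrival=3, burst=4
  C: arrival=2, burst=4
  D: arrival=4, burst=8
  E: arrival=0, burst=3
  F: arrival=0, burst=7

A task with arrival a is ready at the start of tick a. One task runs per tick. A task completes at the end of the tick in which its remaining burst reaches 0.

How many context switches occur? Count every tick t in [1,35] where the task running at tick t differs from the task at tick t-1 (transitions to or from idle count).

t=0: L0/L1/L2 = AEF/-/- → run A
t=1: L0/L1/L2 = AEF/-/- → run A
t=2: L0/L1/L2 = AEFC/-/- → run A
t=3: L0/L1/L2 = AEFCB/-/- → run A
t=4: L0/L1/L2 = EFCBD/A/- → run E
t=5: L0/L1/L2 = EFCBD/A/- → run E
t=6: L0/L1/L2 = EFCBD/A/- → run E
t=7: L0/L1/L2 = FCBD/A/- → run F
t=8: L0/L1/L2 = FCBD/A/- → run F
t=9: L0/L1/L2 = FCBD/A/- → run F
t=10: L0/L1/L2 = FCBD/A/- → run F
t=11: L0/L1/L2 = CBD/AF/- → run C
t=12: L0/L1/L2 = CBD/AF/- → run C
t=13: L0/L1/L2 = CBD/AF/- → run C
t=14: L0/L1/L2 = CBD/AF/- → run C
t=15: L0/L1/L2 = BD/AF/- → run B
t=16: L0/L1/L2 = BD/AF/- → run B
t=17: L0/L1/L2 = BD/AF/- → run B
t=18: L0/L1/L2 = BD/AF/- → run B
t=19: L0/L1/L2 = D/AF/- → run D
t=20: L0/L1/L2 = D/AF/- → run D
t=21: L0/L1/L2 = D/AF/- → run D
t=22: L0/L1/L2 = D/AF/- → run D
t=23: L0/L1/L2 = -/AFD/- → run A
t=24: L0/L1/L2 = -/AFD/- → run A
t=25: L0/L1/L2 = -/FD/- → run F
t=26: L0/L1/L2 = -/FD/- → run F
t=27: L0/L1/L2 = -/FD/- → run F
t=28: L0/L1/L2 = -/D/- → run D
t=29: L0/L1/L2 = -/D/- → run D
t=30: L0/L1/L2 = -/D/- → run D
t=31: L0/L1/L2 = -/D/- → run D
t=32: (idle)
t=33: (idle)
t=34: (idle)
t=35: (idle)

context switches = 9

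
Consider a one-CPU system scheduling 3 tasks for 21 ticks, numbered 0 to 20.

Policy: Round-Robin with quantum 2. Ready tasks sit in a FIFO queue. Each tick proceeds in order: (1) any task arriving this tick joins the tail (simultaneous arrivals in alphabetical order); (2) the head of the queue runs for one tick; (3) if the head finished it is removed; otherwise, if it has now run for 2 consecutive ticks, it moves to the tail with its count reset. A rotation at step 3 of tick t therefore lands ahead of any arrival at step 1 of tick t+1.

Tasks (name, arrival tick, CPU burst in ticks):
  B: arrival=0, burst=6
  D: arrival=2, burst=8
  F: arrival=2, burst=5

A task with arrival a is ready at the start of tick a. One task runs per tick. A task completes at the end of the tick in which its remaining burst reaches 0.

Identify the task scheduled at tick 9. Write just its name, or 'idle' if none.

running at tick 9 = B

t=0: queue=[B] q_used=0 → run B
t=1: queue=[B] q_used=1 → run B
t=2: queue=[B,D,F] q_used=0 → run B
t=3: queue=[B,D,F] q_used=1 → run B
t=4: queue=[D,F,B] q_used=0 → run D
t=5: queue=[D,F,B] q_used=1 → run D
t=6: queue=[F,B,D] q_used=0 → run F
t=7: queue=[F,B,D] q_used=1 → run F
t=8: queue=[B,D,F] q_used=0 → run B
t=9: queue=[B,D,F] q_used=1 → run B
t=10: queue=[D,F] q_used=0 → run D
t=11: queue=[D,F] q_used=1 → run D
t=12: queue=[F,D] q_used=0 → run F
t=13: queue=[F,D] q_used=1 → run F
t=14: queue=[D,F] q_used=0 → run D
t=15: queue=[D,F] q_used=1 → run D
t=16: queue=[F,D] q_used=0 → run F
t=17: queue=[D] q_used=0 → run D
t=18: queue=[D] q_used=1 → run D
t=19: (idle)
t=20: (idle)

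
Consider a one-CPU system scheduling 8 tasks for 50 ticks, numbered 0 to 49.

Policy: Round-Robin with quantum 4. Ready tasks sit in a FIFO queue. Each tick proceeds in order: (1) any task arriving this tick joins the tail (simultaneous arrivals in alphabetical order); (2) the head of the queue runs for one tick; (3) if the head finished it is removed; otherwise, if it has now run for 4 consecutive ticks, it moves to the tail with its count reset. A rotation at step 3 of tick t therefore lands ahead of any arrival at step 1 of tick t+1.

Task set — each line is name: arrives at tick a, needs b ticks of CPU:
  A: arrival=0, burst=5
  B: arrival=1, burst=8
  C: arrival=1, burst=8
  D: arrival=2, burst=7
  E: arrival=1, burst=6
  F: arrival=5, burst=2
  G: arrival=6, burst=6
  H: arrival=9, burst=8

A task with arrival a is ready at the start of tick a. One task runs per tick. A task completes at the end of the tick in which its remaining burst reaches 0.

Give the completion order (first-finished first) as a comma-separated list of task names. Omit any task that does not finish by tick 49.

completion order = A, F, B, C, E, D, G, H

t=0: queue=[A] q_used=0 → run A
t=1: queue=[A,B,C,E] q_used=1 → run A
t=2: queue=[A,B,C,E,D] q_used=2 → run A
t=3: queue=[A,B,C,E,D] q_used=3 → run A
t=4: queue=[B,C,E,D,A] q_used=0 → run B
t=5: queue=[B,C,E,D,A,F] q_used=1 → run B
t=6: queue=[B,C,E,D,A,F,G] q_used=2 → run B
t=7: queue=[B,C,E,D,A,F,G] q_used=3 → run B
t=8: queue=[C,E,D,A,F,G,B] q_used=0 → run C
t=9: queue=[C,E,D,A,F,G,B,H] q_used=1 → run C
t=10: queue=[C,E,D,A,F,G,B,H] q_used=2 → run C
t=11: queue=[C,E,D,A,F,G,B,H] q_used=3 → run C
t=12: queue=[E,D,A,F,G,B,H,C] q_used=0 → run E
t=13: queue=[E,D,A,F,G,B,H,C] q_used=1 → run E
t=14: queue=[E,D,A,F,G,B,H,C] q_used=2 → run E
t=15: queue=[E,D,A,F,G,B,H,C] q_used=3 → run E
t=16: queue=[D,A,F,G,B,H,C,E] q_used=0 → run D
t=17: queue=[D,A,F,G,B,H,C,E] q_used=1 → run D
t=18: queue=[D,A,F,G,B,H,C,E] q_used=2 → run D
t=19: queue=[D,A,F,G,B,H,C,E] q_used=3 → run D
t=20: queue=[A,F,G,B,H,C,E,D] q_used=0 → run A
t=21: queue=[F,G,B,H,C,E,D] q_used=0 → run F
t=22: queue=[F,G,B,H,C,E,D] q_used=1 → run F
t=23: queue=[G,B,H,C,E,D] q_used=0 → run G
t=24: queue=[G,B,H,C,E,D] q_used=1 → run G
t=25: queue=[G,B,H,C,E,D] q_used=2 → run G
t=26: queue=[G,B,H,C,E,D] q_used=3 → run G
t=27: queue=[B,H,C,E,D,G] q_used=0 → run B
t=28: queue=[B,H,C,E,D,G] q_used=1 → run B
t=29: queue=[B,H,C,E,D,G] q_used=2 → run B
t=30: queue=[B,H,C,E,D,G] q_used=3 → run B
t=31: queue=[H,C,E,D,G] q_used=0 → run H
t=32: queue=[H,C,E,D,G] q_used=1 → run H
t=33: queue=[H,C,E,D,G] q_used=2 → run H
t=34: queue=[H,C,E,D,G] q_used=3 → run H
t=35: queue=[C,E,D,G,H] q_used=0 → run C
t=36: queue=[C,E,D,G,H] q_used=1 → run C
t=37: queue=[C,E,D,G,H] q_used=2 → run C
t=38: queue=[C,E,D,G,H] q_used=3 → run C
t=39: queue=[E,D,G,H] q_used=0 → run E
t=40: queue=[E,D,G,H] q_used=1 → run E
t=41: queue=[D,G,H] q_used=0 → run D
t=42: queue=[D,G,H] q_used=1 → run D
t=43: queue=[D,G,H] q_used=2 → run D
t=44: queue=[G,H] q_used=0 → run G
t=45: queue=[G,H] q_used=1 → run G
t=46: queue=[H] q_used=0 → run H
t=47: queue=[H] q_used=1 → run H
t=48: queue=[H] q_used=2 → run H
t=49: queue=[H] q_used=3 → run H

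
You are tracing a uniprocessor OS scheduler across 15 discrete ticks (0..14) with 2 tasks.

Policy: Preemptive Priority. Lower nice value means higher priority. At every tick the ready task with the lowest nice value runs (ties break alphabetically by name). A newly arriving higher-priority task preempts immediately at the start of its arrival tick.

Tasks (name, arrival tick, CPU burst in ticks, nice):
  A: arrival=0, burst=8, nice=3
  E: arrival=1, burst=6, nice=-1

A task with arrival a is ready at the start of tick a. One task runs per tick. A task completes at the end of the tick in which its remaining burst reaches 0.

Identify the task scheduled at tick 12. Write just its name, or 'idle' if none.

t=0: ready={A} → run A
t=1: ready={A,E} → run E
t=2: ready={A,E} → run E
t=3: ready={A,E} → run E
t=4: ready={A,E} → run E
t=5: ready={A,E} → run E
t=6: ready={A,E} → run E
t=7: ready={A} → run A
t=8: ready={A} → run A
t=9: ready={A} → run A
t=10: ready={A} → run A
t=11: ready={A} → run A
t=12: ready={A} → run A
t=13: ready={A} → run A
t=14: (idle)

running at tick 12 = A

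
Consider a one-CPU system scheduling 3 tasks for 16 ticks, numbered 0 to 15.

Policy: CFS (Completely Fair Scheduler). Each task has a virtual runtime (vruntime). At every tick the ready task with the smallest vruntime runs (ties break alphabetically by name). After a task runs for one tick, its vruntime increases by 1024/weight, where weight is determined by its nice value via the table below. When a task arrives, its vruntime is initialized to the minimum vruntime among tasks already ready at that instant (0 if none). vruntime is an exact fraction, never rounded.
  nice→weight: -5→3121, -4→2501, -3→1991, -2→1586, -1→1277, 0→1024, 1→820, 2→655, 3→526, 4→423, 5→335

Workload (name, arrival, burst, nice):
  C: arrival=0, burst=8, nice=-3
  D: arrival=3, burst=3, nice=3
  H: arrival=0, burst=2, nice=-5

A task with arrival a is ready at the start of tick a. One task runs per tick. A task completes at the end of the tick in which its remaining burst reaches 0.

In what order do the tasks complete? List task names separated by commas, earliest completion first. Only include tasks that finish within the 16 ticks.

t=0: vr[C=0 H=0] → run C
t=1: vr[C=1024/1991 H=0] → run H
t=2: vr[C=1024/1991 H=1024/3121] → run H
t=3: vr[C=1024/1991 D=1024/1991] → run C
t=4: vr[C=2048/1991 D=1024/1991] → run D
t=5: vr[C=2048/1991 D=1288704/523633] → run C
t=6: vr[C=3072/1991 D=1288704/523633] → run C
t=7: vr[C=4096/1991 D=1288704/523633] → run C
t=8: vr[C=5120/1991 D=1288704/523633] → run D
t=9: vr[C=5120/1991 D=2308096/523633] → run C
t=10: vr[C=6144/1991 D=2308096/523633] → run C
t=11: vr[C=7168/1991 D=2308096/523633] → run C
t=12: vr[D=2308096/523633] → run D
t=13: (idle)
t=14: (idle)
t=15: (idle)

completion order = H, C, D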